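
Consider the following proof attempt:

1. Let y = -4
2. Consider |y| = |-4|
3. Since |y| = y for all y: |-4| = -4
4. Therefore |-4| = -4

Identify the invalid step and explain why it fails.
Step 3: Since |y| = y for all y: |-4| = -4

Step 3 incorrectly states that |y| = y for all y. The correct definition is |y| = y when y >= 0, and |y| = -y when y < 0. Since -4 < 0, we have |-4| = -(-4) = 4, not -4.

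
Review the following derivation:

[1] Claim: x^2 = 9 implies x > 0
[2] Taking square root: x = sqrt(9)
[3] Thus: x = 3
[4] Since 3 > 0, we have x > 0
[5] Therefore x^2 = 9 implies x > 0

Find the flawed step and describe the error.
Step 2: Taking square root: x = sqrt(9)

Step 2 takes the square root and assumes the positive root only. The equation x^2 = 9 actually has two solutions: x = 3 and x = -3. The proof silently assumes x > 0 without justification, then uses this assumption to conclude x > 0, which is circular. The counterexample x = -3 shows the claim is false.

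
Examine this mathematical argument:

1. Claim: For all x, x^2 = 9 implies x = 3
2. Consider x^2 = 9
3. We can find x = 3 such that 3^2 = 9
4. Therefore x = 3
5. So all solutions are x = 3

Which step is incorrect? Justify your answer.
Step 4: Therefore x = 3

Step 4 incorrectly concludes that x = 3 is the only solution. The proof shows that x = 3 is A solution (existence), but does not show it is the ONLY solution (uniqueness). In fact, x = -3 is also a solution since (-3)^2 = 9. Finding one solution doesn't prove there are no others.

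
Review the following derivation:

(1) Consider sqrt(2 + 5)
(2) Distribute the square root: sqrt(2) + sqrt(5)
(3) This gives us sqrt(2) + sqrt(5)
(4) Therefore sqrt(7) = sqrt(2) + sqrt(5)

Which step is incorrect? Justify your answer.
Step 2: Distribute the square root: sqrt(2) + sqrt(5)

Step 2 incorrectly 'distributes' the square root over addition. The square root function does not distribute: sqrt(a + b) ≠ sqrt(a) + sqrt(b). In fact, sqrt(2 + 5) = sqrt(7) ≈ 2.6458, while sqrt(2) + sqrt(5) ≈ 3.6503.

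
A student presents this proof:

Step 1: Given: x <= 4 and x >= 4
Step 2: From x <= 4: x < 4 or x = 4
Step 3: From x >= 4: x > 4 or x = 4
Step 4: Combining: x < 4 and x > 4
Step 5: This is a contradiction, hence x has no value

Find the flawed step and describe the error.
Step 4: Combining: x < 4 and x > 4

Step 4 incorrectly combines the conditions. From x <= 4 and x >= 4, the intersection is x = 4. The error treats the 'or' cases as 'and' requirements. The correct conclusion is that x = 4 is the unique solution, not that no solution exists.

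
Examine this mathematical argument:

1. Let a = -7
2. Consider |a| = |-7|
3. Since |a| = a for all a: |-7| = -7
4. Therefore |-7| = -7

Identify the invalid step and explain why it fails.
Step 3: Since |a| = a for all a: |-7| = -7

Step 3 incorrectly states that |a| = a for all a. The correct definition is |a| = a when a >= 0, and |a| = -a when a < 0. Since -7 < 0, we have |-7| = -(-7) = 7, not -7.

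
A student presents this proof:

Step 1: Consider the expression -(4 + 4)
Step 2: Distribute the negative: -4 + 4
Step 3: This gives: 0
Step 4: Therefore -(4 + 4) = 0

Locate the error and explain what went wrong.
Step 2: Distribute the negative: -4 + 4

Step 2 incorrectly distributes the negative sign. The correct distribution is -(4 + 4) = -4 - 4 = -8. The negative must be applied to both terms, not just the first. The error treats -(4 + 4) as -4 + 4, which equals 0 instead of -8.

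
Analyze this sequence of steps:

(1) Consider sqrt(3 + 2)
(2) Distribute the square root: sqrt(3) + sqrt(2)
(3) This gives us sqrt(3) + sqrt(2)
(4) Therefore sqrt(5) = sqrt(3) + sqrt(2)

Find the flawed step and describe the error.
Step 2: Distribute the square root: sqrt(3) + sqrt(2)

Step 2 incorrectly 'distributes' the square root over addition. The square root function does not distribute: sqrt(a + b) ≠ sqrt(a) + sqrt(b). In fact, sqrt(3 + 2) = sqrt(5) ≈ 2.2361, while sqrt(3) + sqrt(2) ≈ 3.1463.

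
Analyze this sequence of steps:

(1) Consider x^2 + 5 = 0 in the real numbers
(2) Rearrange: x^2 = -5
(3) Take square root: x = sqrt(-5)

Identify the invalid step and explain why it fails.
Step 3: Take square root: x = sqrt(-5)

Step 3 takes the square root of -5, which is negative. In the real number system, the square root of a negative number is undefined. The equation x^2 + 5 = 0 has no real solutions. Square roots of negative numbers only exist in the complex numbers.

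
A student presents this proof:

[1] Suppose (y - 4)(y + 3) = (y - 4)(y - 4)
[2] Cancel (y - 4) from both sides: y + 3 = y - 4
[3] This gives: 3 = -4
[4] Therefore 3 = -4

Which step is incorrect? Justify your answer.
Step 2: Cancel (y - 4) from both sides: y + 3 = y - 4

Step 2 cancels (y - 4) from both sides. This is only valid if (y - 4) ≠ 0, i.e., y ≠ 4. When y = 4, both sides equal zero regardless of the other factors. The correct approach requires considering y = 4 as a separate case.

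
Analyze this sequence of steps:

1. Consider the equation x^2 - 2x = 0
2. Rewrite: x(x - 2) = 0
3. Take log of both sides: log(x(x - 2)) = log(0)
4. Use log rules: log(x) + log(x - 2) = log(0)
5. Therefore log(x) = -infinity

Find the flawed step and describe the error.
Step 3: Take log of both sides: log(x(x - 2)) = log(0)

Step 3 takes the logarithm of both sides, resulting in log(0) on the right side. The logarithm is only defined for positive numbers; log(0) is undefined (approaches negative infinity). This operation is invalid.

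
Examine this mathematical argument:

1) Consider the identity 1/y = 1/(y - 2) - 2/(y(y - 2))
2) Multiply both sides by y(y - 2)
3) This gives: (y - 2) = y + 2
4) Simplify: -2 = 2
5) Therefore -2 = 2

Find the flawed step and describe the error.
Step 3: This gives: (y - 2) = y + 2

Step 3 makes a sign error when clearing denominators. Multiplying -2/(y(y - 2)) by y(y - 2) gives -2, not +2. The correct result is (y - 2) = y - 2, which is trivially true, not (y - 2) = y + 2. (Step 1 is a valid identity: 1/(y - 2) - 2/(y(y - 2)) = (y - 2)/(y(y - 2)) = 1/y.)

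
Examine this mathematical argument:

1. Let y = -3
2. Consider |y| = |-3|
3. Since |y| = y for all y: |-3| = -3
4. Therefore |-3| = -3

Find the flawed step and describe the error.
Step 3: Since |y| = y for all y: |-3| = -3

Step 3 incorrectly states that |y| = y for all y. The correct definition is |y| = y when y >= 0, and |y| = -y when y < 0. Since -3 < 0, we have |-3| = -(-3) = 3, not -3.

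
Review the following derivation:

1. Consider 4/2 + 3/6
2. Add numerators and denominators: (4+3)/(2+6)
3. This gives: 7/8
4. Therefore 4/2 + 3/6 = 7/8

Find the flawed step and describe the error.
Step 2: Add numerators and denominators: (4+3)/(2+6)

Step 2 incorrectly adds fractions by separately adding numerators and denominators. This is wrong. The correct method requires a common denominator: 4/2 + 3/6 = (4×6 + 3×2)/(2×6) = 30/12 = 5/2. The method used gives 7/8, which is different.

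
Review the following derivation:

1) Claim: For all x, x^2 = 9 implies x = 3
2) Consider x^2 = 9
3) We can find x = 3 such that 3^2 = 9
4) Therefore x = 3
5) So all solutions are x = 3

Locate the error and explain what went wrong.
Step 4: Therefore x = 3

Step 4 incorrectly concludes that x = 3 is the only solution. The proof shows that x = 3 is A solution (existence), but does not show it is the ONLY solution (uniqueness). In fact, x = -3 is also a solution since (-3)^2 = 9. Finding one solution doesn't prove there are no others.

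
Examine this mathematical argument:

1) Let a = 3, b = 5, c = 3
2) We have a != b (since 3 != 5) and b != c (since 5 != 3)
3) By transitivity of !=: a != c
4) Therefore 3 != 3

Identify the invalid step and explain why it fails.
Step 3: By transitivity of !=: a != c

Step 3 incorrectly applies transitivity to the '!=' relation. Transitivity states: if a R b and b R c, then a R c. However, '!=' is not transitive. Counterexample: 3 != 5 and 5 != 3, but 3 = 3 (both equal 3). Transitivity holds for relations like <, <=, =, but not for !=.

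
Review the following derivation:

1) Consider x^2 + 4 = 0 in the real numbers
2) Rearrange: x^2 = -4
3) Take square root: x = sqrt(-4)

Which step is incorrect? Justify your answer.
Step 3: Take square root: x = sqrt(-4)

Step 3 takes the square root of -4, which is negative. In the real number system, the square root of a negative number is undefined. The equation x^2 + 4 = 0 has no real solutions. Square roots of negative numbers only exist in the complex numbers.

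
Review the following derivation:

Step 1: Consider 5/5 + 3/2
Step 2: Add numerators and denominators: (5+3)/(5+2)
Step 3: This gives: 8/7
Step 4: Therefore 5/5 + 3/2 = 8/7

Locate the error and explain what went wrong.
Step 2: Add numerators and denominators: (5+3)/(5+2)

Step 2 incorrectly adds fractions by separately adding numerators and denominators. This is wrong. The correct method requires a common denominator: 5/5 + 3/2 = (5×2 + 3×5)/(5×2) = 25/10 = 5/2. The method used gives 8/7, which is different.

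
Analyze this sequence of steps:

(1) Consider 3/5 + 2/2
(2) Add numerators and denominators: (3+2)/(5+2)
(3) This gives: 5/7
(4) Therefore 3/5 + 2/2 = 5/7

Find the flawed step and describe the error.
Step 2: Add numerators and denominators: (3+2)/(5+2)

Step 2 incorrectly adds fractions by separately adding numerators and denominators. This is wrong. The correct method requires a common denominator: 3/5 + 2/2 = (3×2 + 2×5)/(5×2) = 16/10 = 8/5. The method used gives 5/7, which is different.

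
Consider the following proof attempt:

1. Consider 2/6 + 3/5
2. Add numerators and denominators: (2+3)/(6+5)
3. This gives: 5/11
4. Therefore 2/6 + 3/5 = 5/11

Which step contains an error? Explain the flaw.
Step 2: Add numerators and denominators: (2+3)/(6+5)

Step 2 incorrectly adds fractions by separately adding numerators and denominators. This is wrong. The correct method requires a common denominator: 2/6 + 3/5 = (2×5 + 3×6)/(6×5) = 28/30 = 14/15. The method used gives 5/11, which is different.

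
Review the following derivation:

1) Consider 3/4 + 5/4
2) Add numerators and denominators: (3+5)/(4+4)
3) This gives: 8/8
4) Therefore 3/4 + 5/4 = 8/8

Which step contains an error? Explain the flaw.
Step 2: Add numerators and denominators: (3+5)/(4+4)

Step 2 incorrectly adds fractions by separately adding numerators and denominators. This is wrong. The correct method requires a common denominator: 3/4 + 5/4 = (3×4 + 5×4)/(4×4) = 32/16 = 2. The method used gives 8/8, which is different.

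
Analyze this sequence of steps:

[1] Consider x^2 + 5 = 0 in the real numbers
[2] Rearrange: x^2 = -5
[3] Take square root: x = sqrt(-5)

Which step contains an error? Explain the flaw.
Step 3: Take square root: x = sqrt(-5)

Step 3 takes the square root of -5, which is negative. In the real number system, the square root of a negative number is undefined. The equation x^2 + 5 = 0 has no real solutions. Square roots of negative numbers only exist in the complex numbers.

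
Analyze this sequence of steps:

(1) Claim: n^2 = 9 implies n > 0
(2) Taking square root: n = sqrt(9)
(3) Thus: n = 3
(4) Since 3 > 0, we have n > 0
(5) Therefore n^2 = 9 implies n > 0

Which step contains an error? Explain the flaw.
Step 2: Taking square root: n = sqrt(9)

Step 2 takes the square root and assumes the positive root only. The equation n^2 = 9 actually has two solutions: n = 3 and n = -3. The proof silently assumes n > 0 without justification, then uses this assumption to conclude n > 0, which is circular. The counterexample n = -3 shows the claim is false.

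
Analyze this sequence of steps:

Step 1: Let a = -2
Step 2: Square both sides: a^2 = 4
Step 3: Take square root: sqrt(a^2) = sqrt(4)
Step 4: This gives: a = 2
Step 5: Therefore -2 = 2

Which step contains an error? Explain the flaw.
Step 4: This gives: a = 2

Step 4 incorrectly states that sqrt(a^2) = a. The correct identity is sqrt(a^2) = |a|. Since a = -2 < 0, we have sqrt(a^2) = |-2| = 2, not a = -2.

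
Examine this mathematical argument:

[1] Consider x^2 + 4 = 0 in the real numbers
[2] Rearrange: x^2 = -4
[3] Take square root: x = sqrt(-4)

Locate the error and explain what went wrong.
Step 3: Take square root: x = sqrt(-4)

Step 3 takes the square root of -4, which is negative. In the real number system, the square root of a negative number is undefined. The equation x^2 + 4 = 0 has no real solutions. Square roots of negative numbers only exist in the complex numbers.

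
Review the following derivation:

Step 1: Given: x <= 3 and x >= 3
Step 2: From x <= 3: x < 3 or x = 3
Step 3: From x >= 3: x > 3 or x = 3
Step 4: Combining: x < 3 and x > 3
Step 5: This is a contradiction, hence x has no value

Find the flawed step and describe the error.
Step 4: Combining: x < 3 and x > 3

Step 4 incorrectly combines the conditions. From x <= 3 and x >= 3, the intersection is x = 3. The error treats the 'or' cases as 'and' requirements. The correct conclusion is that x = 3 is the unique solution, not that no solution exists.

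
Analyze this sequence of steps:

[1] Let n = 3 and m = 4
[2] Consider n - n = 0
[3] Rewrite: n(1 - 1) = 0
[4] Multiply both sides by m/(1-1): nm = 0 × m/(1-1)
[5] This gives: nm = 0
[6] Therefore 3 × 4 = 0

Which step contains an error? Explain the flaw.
Step 4: Multiply both sides by m/(1-1): nm = 0 × m/(1-1)

Step 4 multiplies both sides by m/(1-1). However, 1-1 = 0, so this is multiplication by m/0, which is undefined. We cannot multiply by an undefined expression.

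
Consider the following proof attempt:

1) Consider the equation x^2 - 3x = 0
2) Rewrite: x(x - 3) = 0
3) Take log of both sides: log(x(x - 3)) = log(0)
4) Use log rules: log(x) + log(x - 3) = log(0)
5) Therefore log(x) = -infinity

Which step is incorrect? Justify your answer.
Step 3: Take log of both sides: log(x(x - 3)) = log(0)

Step 3 takes the logarithm of both sides, resulting in log(0) on the right side. The logarithm is only defined for positive numbers; log(0) is undefined (approaches negative infinity). This operation is invalid.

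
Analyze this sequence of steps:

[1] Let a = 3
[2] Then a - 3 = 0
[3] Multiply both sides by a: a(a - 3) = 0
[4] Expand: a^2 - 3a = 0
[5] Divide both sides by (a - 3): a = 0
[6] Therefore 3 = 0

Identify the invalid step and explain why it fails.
Step 5: Divide both sides by (a - 3): a = 0

Step 5 divides both sides by (a - 3). However, since a = 3, we have (a - 3) = 0. Division by zero is undefined, making this step invalid.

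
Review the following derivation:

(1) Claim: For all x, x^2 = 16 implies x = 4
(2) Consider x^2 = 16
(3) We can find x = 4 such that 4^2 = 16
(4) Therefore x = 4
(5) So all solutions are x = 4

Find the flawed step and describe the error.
Step 4: Therefore x = 4

Step 4 incorrectly concludes that x = 4 is the only solution. The proof shows that x = 4 is A solution (existence), but does not show it is the ONLY solution (uniqueness). In fact, x = -4 is also a solution since (-4)^2 = 16. Finding one solution doesn't prove there are no others.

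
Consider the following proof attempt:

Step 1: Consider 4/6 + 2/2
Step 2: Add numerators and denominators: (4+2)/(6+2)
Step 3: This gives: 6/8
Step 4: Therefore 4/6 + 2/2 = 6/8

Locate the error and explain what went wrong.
Step 2: Add numerators and denominators: (4+2)/(6+2)

Step 2 incorrectly adds fractions by separately adding numerators and denominators. This is wrong. The correct method requires a common denominator: 4/6 + 2/2 = (4×2 + 2×6)/(6×2) = 20/12 = 5/3. The method used gives 6/8, which is different.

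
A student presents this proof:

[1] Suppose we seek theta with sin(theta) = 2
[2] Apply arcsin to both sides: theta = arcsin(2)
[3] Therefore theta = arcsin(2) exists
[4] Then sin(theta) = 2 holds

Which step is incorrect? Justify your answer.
Step 2: Apply arcsin to both sides: theta = arcsin(2)

Step 2 applies arcsin to 2. However, arcsin(x) is only defined for x in [-1, 1] because sin(theta) can only produce values in that range. Since |2| > 1, arcsin(2) is undefined. There is no angle whose sine equals 2.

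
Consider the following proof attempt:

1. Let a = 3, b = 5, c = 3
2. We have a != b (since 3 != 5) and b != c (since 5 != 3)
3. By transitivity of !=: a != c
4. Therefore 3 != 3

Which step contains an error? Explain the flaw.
Step 3: By transitivity of !=: a != c

Step 3 incorrectly applies transitivity to the '!=' relation. Transitivity states: if a R b and b R c, then a R c. However, '!=' is not transitive. Counterexample: 3 != 5 and 5 != 3, but 3 = 3 (both equal 3). Transitivity holds for relations like <, <=, =, but not for !=.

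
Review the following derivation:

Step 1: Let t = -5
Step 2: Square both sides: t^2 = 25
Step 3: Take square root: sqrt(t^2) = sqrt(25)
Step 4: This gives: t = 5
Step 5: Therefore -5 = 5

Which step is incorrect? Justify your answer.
Step 4: This gives: t = 5

Step 4 incorrectly states that sqrt(t^2) = t. The correct identity is sqrt(t^2) = |t|. Since t = -5 < 0, we have sqrt(t^2) = |-5| = 5, not t = -5.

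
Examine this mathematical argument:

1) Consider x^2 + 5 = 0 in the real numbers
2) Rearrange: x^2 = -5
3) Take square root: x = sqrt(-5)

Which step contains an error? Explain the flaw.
Step 3: Take square root: x = sqrt(-5)

Step 3 takes the square root of -5, which is negative. In the real number system, the square root of a negative number is undefined. The equation x^2 + 5 = 0 has no real solutions. Square roots of negative numbers only exist in the complex numbers.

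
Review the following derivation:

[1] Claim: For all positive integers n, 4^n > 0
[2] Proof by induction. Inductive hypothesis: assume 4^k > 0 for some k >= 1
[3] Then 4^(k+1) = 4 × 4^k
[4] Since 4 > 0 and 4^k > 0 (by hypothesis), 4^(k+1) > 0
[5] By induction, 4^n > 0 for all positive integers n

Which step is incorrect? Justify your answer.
Step 5: By induction, 4^n > 0 for all positive integers n

Step 5 concludes the proof by induction, but no base case was ever established. A valid induction proof requires: (1) a base case proving 4^1 > 0, and (2) an inductive step showing IF 4^k > 0 THEN 4^(k+1) > 0. Steps 2-4 correctly establish the inductive step, but without the base case the conclusion in step 5 does not follow.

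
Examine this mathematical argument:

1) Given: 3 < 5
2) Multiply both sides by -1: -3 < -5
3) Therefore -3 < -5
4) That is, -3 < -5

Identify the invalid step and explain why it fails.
Step 2: Multiply both sides by -1: -3 < -5

Step 2 multiplies both sides by -1 but fails to reverse the inequality sign. When multiplying (or dividing) an inequality by a negative number, the direction must be reversed. Since 3 < 5, we should get -3 > -5, i.e., -3 > -5.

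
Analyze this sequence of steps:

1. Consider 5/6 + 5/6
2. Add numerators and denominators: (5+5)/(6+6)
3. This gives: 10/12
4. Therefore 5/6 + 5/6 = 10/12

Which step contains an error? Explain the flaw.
Step 2: Add numerators and denominators: (5+5)/(6+6)

Step 2 incorrectly adds fractions by separately adding numerators and denominators. This is wrong. The correct method requires a common denominator: 5/6 + 5/6 = (5×6 + 5×6)/(6×6) = 60/36 = 5/3. The method used gives 10/12, which is different.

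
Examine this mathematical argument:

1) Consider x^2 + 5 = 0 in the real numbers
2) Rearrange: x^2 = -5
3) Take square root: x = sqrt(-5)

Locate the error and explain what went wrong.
Step 3: Take square root: x = sqrt(-5)

Step 3 takes the square root of -5, which is negative. In the real number system, the square root of a negative number is undefined. The equation x^2 + 5 = 0 has no real solutions. Square roots of negative numbers only exist in the complex numbers.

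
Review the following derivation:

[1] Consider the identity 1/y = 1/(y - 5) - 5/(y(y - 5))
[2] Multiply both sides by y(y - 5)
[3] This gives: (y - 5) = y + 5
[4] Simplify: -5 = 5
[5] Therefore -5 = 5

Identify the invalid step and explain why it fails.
Step 3: This gives: (y - 5) = y + 5

Step 3 makes a sign error when clearing denominators. Multiplying -5/(y(y - 5)) by y(y - 5) gives -5, not +5. The correct result is (y - 5) = y - 5, which is trivially true, not (y - 5) = y + 5. (Step 1 is a valid identity: 1/(y - 5) - 5/(y(y - 5)) = (y - 5)/(y(y - 5)) = 1/y.)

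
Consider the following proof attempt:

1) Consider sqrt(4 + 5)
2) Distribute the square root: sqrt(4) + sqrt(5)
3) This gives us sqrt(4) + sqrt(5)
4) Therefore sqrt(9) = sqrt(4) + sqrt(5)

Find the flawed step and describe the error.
Step 2: Distribute the square root: sqrt(4) + sqrt(5)

Step 2 incorrectly 'distributes' the square root over addition. The square root function does not distribute: sqrt(a + b) ≠ sqrt(a) + sqrt(b). In fact, sqrt(4 + 5) = sqrt(9) ≈ 3.0000, while sqrt(4) + sqrt(5) ≈ 4.2361.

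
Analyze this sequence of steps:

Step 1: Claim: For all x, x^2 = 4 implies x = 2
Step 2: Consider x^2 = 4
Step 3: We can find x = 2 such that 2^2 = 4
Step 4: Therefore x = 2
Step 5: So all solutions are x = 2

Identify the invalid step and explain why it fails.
Step 4: Therefore x = 2

Step 4 incorrectly concludes that x = 2 is the only solution. The proof shows that x = 2 is A solution (existence), but does not show it is the ONLY solution (uniqueness). In fact, x = -2 is also a solution since (-2)^2 = 4. Finding one solution doesn't prove there are no others.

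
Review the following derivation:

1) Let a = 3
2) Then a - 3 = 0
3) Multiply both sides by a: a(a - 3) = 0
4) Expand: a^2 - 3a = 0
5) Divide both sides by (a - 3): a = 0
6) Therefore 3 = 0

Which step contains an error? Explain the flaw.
Step 5: Divide both sides by (a - 3): a = 0

Step 5 divides both sides by (a - 3). However, since a = 3, we have (a - 3) = 0. Division by zero is undefined, making this step invalid.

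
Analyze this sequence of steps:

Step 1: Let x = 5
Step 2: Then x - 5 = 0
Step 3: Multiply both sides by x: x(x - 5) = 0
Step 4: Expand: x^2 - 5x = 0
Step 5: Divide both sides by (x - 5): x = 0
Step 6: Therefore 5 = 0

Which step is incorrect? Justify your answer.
Step 5: Divide both sides by (x - 5): x = 0

Step 5 divides both sides by (x - 5). However, since x = 5, we have (x - 5) = 0. Division by zero is undefined, making this step invalid.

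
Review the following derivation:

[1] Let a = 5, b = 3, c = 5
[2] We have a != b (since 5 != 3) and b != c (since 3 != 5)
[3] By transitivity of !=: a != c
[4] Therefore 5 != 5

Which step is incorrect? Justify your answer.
Step 3: By transitivity of !=: a != c

Step 3 incorrectly applies transitivity to the '!=' relation. Transitivity states: if a R b and b R c, then a R c. However, '!=' is not transitive. Counterexample: 5 != 3 and 3 != 5, but 5 = 5 (both equal 5). Transitivity holds for relations like <, <=, =, but not for !=.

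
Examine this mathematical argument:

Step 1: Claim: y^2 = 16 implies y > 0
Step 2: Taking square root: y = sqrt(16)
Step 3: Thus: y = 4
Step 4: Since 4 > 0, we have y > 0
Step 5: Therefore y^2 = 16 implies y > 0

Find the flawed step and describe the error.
Step 2: Taking square root: y = sqrt(16)

Step 2 takes the square root and assumes the positive root only. The equation y^2 = 16 actually has two solutions: y = 4 and y = -4. The proof silently assumes y > 0 without justification, then uses this assumption to conclude y > 0, which is circular. The counterexample y = -4 shows the claim is false.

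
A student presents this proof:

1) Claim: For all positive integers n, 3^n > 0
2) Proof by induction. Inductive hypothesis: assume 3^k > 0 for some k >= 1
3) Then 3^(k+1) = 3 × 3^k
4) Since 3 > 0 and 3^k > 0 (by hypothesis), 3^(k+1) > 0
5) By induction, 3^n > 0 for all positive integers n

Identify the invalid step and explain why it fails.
Step 5: By induction, 3^n > 0 for all positive integers n

Step 5 concludes the proof by induction, but no base case was ever established. A valid induction proof requires: (1) a base case proving 3^1 > 0, and (2) an inductive step showing IF 3^k > 0 THEN 3^(k+1) > 0. Steps 2-4 correctly establish the inductive step, but without the base case the conclusion in step 5 does not follow.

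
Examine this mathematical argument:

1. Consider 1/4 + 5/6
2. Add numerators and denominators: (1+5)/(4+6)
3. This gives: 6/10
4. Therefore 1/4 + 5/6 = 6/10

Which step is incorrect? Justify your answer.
Step 2: Add numerators and denominators: (1+5)/(4+6)

Step 2 incorrectly adds fractions by separately adding numerators and denominators. This is wrong. The correct method requires a common denominator: 1/4 + 5/6 = (1×6 + 5×4)/(4×6) = 26/24 = 13/12. The method used gives 6/10, which is different.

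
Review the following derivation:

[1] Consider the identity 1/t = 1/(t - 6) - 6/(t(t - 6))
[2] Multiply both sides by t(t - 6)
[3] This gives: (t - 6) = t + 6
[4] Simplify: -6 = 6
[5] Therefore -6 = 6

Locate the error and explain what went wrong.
Step 3: This gives: (t - 6) = t + 6

Step 3 makes a sign error when clearing denominators. Multiplying -6/(t(t - 6)) by t(t - 6) gives -6, not +6. The correct result is (t - 6) = t - 6, which is trivially true, not (t - 6) = t + 6. (Step 1 is a valid identity: 1/(t - 6) - 6/(t(t - 6)) = (t - 6)/(t(t - 6)) = 1/t.)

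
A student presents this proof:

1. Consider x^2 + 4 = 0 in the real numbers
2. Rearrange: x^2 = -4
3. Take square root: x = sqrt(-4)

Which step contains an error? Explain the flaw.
Step 3: Take square root: x = sqrt(-4)

Step 3 takes the square root of -4, which is negative. In the real number system, the square root of a negative number is undefined. The equation x^2 + 4 = 0 has no real solutions. Square roots of negative numbers only exist in the complex numbers.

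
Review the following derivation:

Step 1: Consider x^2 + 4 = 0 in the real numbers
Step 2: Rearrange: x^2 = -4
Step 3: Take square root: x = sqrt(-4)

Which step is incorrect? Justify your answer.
Step 3: Take square root: x = sqrt(-4)

Step 3 takes the square root of -4, which is negative. In the real number system, the square root of a negative number is undefined. The equation x^2 + 4 = 0 has no real solutions. Square roots of negative numbers only exist in the complex numbers.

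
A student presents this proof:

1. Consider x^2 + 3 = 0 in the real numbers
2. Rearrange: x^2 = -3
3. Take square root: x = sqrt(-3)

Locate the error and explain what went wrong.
Step 3: Take square root: x = sqrt(-3)

Step 3 takes the square root of -3, which is negative. In the real number system, the square root of a negative number is undefined. The equation x^2 + 3 = 0 has no real solutions. Square roots of negative numbers only exist in the complex numbers.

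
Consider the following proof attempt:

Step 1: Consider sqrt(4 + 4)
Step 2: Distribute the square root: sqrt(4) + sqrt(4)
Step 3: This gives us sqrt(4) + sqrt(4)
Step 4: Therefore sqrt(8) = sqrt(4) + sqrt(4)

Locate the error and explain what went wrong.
Step 2: Distribute the square root: sqrt(4) + sqrt(4)

Step 2 incorrectly 'distributes' the square root over addition. The square root function does not distribute: sqrt(a + b) ≠ sqrt(a) + sqrt(b). In fact, sqrt(4 + 4) = sqrt(8) ≈ 2.8284, while sqrt(4) + sqrt(4) ≈ 4.0000.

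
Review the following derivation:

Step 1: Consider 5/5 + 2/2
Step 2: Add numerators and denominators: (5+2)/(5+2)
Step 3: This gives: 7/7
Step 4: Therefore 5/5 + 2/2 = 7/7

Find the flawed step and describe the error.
Step 2: Add numerators and denominators: (5+2)/(5+2)

Step 2 incorrectly adds fractions by separately adding numerators and denominators. This is wrong. The correct method requires a common denominator: 5/5 + 2/2 = (5×2 + 2×5)/(5×2) = 20/10 = 2. The method used gives 7/7, which is different.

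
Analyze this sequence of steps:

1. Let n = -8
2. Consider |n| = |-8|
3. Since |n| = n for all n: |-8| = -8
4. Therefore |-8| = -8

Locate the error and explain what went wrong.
Step 3: Since |n| = n for all n: |-8| = -8

Step 3 incorrectly states that |n| = n for all n. The correct definition is |n| = n when n >= 0, and |n| = -n when n < 0. Since -8 < 0, we have |-8| = -(-8) = 8, not -8.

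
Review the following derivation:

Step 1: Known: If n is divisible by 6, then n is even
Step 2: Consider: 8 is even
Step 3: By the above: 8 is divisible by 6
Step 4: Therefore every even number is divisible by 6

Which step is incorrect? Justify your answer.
Step 3: By the above: 8 is divisible by 6

Step 3 commits the fallacy of affirming the consequent. The known fact 'divisible by 6 → even' does NOT imply 'even → divisible by 6'. That would be the converse, which is false. For example, 8 is even but 8 ÷ 6 = 1.33, which is not an integer.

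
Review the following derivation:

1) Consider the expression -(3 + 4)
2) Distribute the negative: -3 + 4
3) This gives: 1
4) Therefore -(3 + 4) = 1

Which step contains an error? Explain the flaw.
Step 2: Distribute the negative: -3 + 4

Step 2 incorrectly distributes the negative sign. The correct distribution is -(3 + 4) = -3 - 4 = -7. The negative must be applied to both terms, not just the first. The error treats -(3 + 4) as -3 + 4, which equals 1 instead of -7.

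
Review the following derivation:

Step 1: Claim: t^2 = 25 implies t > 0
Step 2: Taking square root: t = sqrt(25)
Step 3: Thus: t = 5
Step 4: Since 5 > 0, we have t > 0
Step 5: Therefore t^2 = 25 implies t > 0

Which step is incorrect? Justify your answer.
Step 2: Taking square root: t = sqrt(25)

Step 2 takes the square root and assumes the positive root only. The equation t^2 = 25 actually has two solutions: t = 5 and t = -5. The proof silently assumes t > 0 without justification, then uses this assumption to conclude t > 0, which is circular. The counterexample t = -5 shows the claim is false.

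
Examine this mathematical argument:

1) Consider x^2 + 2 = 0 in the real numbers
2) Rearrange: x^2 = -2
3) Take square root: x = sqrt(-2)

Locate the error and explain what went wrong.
Step 3: Take square root: x = sqrt(-2)

Step 3 takes the square root of -2, which is negative. In the real number system, the square root of a negative number is undefined. The equation x^2 + 2 = 0 has no real solutions. Square roots of negative numbers only exist in the complex numbers.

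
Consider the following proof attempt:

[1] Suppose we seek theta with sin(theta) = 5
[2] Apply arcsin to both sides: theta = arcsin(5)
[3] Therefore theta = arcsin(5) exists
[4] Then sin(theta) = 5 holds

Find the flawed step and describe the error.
Step 2: Apply arcsin to both sides: theta = arcsin(5)

Step 2 applies arcsin to 5. However, arcsin(x) is only defined for x in [-1, 1] because sin(theta) can only produce values in that range. Since |5| > 1, arcsin(5) is undefined. There is no angle whose sine equals 5.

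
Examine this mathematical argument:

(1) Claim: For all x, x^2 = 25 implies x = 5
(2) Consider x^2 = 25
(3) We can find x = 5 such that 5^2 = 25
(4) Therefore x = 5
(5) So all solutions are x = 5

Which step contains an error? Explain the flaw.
Step 4: Therefore x = 5

Step 4 incorrectly concludes that x = 5 is the only solution. The proof shows that x = 5 is A solution (existence), but does not show it is the ONLY solution (uniqueness). In fact, x = -5 is also a solution since (-5)^2 = 25. Finding one solution doesn't prove there are no others.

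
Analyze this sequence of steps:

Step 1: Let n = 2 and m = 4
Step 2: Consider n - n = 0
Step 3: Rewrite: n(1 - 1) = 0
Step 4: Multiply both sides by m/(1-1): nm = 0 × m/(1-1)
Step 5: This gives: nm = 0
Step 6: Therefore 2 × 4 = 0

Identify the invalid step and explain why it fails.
Step 4: Multiply both sides by m/(1-1): nm = 0 × m/(1-1)

Step 4 multiplies both sides by m/(1-1). However, 1-1 = 0, so this is multiplication by m/0, which is undefined. We cannot multiply by an undefined expression.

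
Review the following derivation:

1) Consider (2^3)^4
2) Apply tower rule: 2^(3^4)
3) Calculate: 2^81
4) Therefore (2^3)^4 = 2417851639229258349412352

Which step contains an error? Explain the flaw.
Step 2: Apply tower rule: 2^(3^4)

Step 2 incorrectly states that (a^b)^c = a^(b^c). The correct rule is (a^b)^c = a^(b×c). The actual value is (2^3)^4 = 2^12 = 4096, not 2^81 = 2417851639229258349412352.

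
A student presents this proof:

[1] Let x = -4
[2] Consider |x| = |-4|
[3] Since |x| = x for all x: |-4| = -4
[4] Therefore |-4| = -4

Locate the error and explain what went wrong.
Step 3: Since |x| = x for all x: |-4| = -4

Step 3 incorrectly states that |x| = x for all x. The correct definition is |x| = x when x >= 0, and |x| = -x when x < 0. Since -4 < 0, we have |-4| = -(-4) = 4, not -4.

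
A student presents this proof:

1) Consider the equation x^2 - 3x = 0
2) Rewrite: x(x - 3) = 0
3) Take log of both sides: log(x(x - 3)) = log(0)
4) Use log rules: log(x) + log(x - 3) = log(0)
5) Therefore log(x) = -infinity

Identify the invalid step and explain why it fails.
Step 3: Take log of both sides: log(x(x - 3)) = log(0)

Step 3 takes the logarithm of both sides, resulting in log(0) on the right side. The logarithm is only defined for positive numbers; log(0) is undefined (approaches negative infinity). This operation is invalid.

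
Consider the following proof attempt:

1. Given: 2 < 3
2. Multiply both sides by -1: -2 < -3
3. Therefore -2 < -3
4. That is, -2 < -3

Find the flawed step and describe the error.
Step 2: Multiply both sides by -1: -2 < -3

Step 2 multiplies both sides by -1 but fails to reverse the inequality sign. When multiplying (or dividing) an inequality by a negative number, the direction must be reversed. Since 2 < 3, we should get -2 > -3, i.e., -2 > -3.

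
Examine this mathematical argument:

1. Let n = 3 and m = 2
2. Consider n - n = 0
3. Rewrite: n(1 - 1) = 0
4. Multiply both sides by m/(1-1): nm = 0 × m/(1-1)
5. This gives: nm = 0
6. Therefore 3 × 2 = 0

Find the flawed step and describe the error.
Step 4: Multiply both sides by m/(1-1): nm = 0 × m/(1-1)

Step 4 multiplies both sides by m/(1-1). However, 1-1 = 0, so this is multiplication by m/0, which is undefined. We cannot multiply by an undefined expression.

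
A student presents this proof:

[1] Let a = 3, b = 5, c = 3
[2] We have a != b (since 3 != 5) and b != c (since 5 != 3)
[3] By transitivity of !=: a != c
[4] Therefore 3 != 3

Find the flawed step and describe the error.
Step 3: By transitivity of !=: a != c

Step 3 incorrectly applies transitivity to the '!=' relation. Transitivity states: if a R b and b R c, then a R c. However, '!=' is not transitive. Counterexample: 3 != 5 and 5 != 3, but 3 = 3 (both equal 3). Transitivity holds for relations like <, <=, =, but not for !=.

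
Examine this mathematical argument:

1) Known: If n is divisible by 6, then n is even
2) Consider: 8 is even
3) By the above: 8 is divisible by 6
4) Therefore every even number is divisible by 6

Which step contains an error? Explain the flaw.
Step 3: By the above: 8 is divisible by 6

Step 3 commits the fallacy of affirming the consequent. The known fact 'divisible by 6 → even' does NOT imply 'even → divisible by 6'. That would be the converse, which is false. For example, 8 is even but 8 ÷ 6 = 1.33, which is not an integer.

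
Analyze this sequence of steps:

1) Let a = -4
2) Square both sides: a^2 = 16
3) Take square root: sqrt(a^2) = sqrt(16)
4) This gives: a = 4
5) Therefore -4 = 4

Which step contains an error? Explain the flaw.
Step 4: This gives: a = 4

Step 4 incorrectly states that sqrt(a^2) = a. The correct identity is sqrt(a^2) = |a|. Since a = -4 < 0, we have sqrt(a^2) = |-4| = 4, not a = -4.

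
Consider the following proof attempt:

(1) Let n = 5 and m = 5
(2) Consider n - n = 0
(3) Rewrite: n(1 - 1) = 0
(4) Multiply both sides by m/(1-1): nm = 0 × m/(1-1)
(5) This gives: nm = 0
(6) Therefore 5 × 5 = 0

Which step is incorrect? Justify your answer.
Step 4: Multiply both sides by m/(1-1): nm = 0 × m/(1-1)

Step 4 multiplies both sides by m/(1-1). However, 1-1 = 0, so this is multiplication by m/0, which is undefined. We cannot multiply by an undefined expression.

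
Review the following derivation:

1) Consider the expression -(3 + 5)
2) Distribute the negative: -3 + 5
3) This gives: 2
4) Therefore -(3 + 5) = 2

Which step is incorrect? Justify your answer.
Step 2: Distribute the negative: -3 + 5

Step 2 incorrectly distributes the negative sign. The correct distribution is -(3 + 5) = -3 - 5 = -8. The negative must be applied to both terms, not just the first. The error treats -(3 + 5) as -3 + 5, which equals 2 instead of -8.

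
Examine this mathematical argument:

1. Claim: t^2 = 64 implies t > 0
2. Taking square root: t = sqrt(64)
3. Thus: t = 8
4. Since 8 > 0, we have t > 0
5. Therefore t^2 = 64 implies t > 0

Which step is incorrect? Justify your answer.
Step 2: Taking square root: t = sqrt(64)

Step 2 takes the square root and assumes the positive root only. The equation t^2 = 64 actually has two solutions: t = 8 and t = -8. The proof silently assumes t > 0 without justification, then uses this assumption to conclude t > 0, which is circular. The counterexample t = -8 shows the claim is false.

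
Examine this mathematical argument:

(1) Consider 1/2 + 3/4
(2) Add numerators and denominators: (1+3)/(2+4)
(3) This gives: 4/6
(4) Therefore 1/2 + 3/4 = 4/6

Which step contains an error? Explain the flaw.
Step 2: Add numerators and denominators: (1+3)/(2+4)

Step 2 incorrectly adds fractions by separately adding numerators and denominators. This is wrong. The correct method requires a common denominator: 1/2 + 3/4 = (1×4 + 3×2)/(2×4) = 10/8 = 5/4. The method used gives 4/6, which is different.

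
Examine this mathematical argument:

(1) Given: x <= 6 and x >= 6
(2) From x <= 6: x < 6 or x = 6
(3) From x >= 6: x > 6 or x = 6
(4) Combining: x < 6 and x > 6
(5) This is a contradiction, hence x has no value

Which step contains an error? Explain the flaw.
Step 4: Combining: x < 6 and x > 6

Step 4 incorrectly combines the conditions. From x <= 6 and x >= 6, the intersection is x = 6. The error treats the 'or' cases as 'and' requirements. The correct conclusion is that x = 6 is the unique solution, not that no solution exists.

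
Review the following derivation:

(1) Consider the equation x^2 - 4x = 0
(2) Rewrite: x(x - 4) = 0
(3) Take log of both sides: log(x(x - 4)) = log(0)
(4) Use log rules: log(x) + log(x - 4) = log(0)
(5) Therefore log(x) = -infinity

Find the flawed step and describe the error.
Step 3: Take log of both sides: log(x(x - 4)) = log(0)

Step 3 takes the logarithm of both sides, resulting in log(0) on the right side. The logarithm is only defined for positive numbers; log(0) is undefined (approaches negative infinity). This operation is invalid.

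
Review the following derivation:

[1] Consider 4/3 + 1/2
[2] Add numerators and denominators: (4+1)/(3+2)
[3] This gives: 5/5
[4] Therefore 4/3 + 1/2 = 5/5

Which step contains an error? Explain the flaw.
Step 2: Add numerators and denominators: (4+1)/(3+2)

Step 2 incorrectly adds fractions by separately adding numerators and denominators. This is wrong. The correct method requires a common denominator: 4/3 + 1/2 = (4×2 + 1×3)/(3×2) = 11/6 = 11/6. The method used gives 5/5, which is different.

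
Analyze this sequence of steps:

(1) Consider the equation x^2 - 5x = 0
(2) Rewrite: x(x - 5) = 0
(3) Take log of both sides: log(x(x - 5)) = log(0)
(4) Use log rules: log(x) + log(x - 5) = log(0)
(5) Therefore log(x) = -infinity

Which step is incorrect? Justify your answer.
Step 3: Take log of both sides: log(x(x - 5)) = log(0)

Step 3 takes the logarithm of both sides, resulting in log(0) on the right side. The logarithm is only defined for positive numbers; log(0) is undefined (approaches negative infinity). This operation is invalid.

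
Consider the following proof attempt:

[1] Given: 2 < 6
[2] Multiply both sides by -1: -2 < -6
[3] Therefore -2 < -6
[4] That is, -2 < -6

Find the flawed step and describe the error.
Step 2: Multiply both sides by -1: -2 < -6

Step 2 multiplies both sides by -1 but fails to reverse the inequality sign. When multiplying (or dividing) an inequality by a negative number, the direction must be reversed. Since 2 < 6, we should get -2 > -6, i.e., -2 > -6.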